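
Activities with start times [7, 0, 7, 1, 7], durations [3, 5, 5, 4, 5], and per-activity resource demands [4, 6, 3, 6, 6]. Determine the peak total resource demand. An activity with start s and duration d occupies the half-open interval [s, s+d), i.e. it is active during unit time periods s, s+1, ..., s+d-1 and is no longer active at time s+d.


Each activity i is active on [start_i, start_i + duration_i).
Compute total resource usage per time slot:
  t=0: active resources = [6], total = 6
  t=1: active resources = [6, 6], total = 12
  t=2: active resources = [6, 6], total = 12
  t=3: active resources = [6, 6], total = 12
  t=4: active resources = [6, 6], total = 12
  t=5: active resources = [], total = 0
  t=6: active resources = [], total = 0
  t=7: active resources = [4, 3, 6], total = 13
  t=8: active resources = [4, 3, 6], total = 13
  t=9: active resources = [4, 3, 6], total = 13
  t=10: active resources = [3, 6], total = 9
  t=11: active resources = [3, 6], total = 9
Peak resource demand = 13

13


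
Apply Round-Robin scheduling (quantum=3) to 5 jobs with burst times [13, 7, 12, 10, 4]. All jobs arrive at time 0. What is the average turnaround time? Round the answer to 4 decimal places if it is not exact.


Time quantum = 3
Execution trace:
  J1 runs 3 units, time = 3
  J2 runs 3 units, time = 6
  J3 runs 3 units, time = 9
  J4 runs 3 units, time = 12
  J5 runs 3 units, time = 15
  J1 runs 3 units, time = 18
  J2 runs 3 units, time = 21
  J3 runs 3 units, time = 24
  J4 runs 3 units, time = 27
  J5 runs 1 units, time = 28
  J1 runs 3 units, time = 31
  J2 runs 1 units, time = 32
  J3 runs 3 units, time = 35
  J4 runs 3 units, time = 38
  J1 runs 3 units, time = 41
  J3 runs 3 units, time = 44
  J4 runs 1 units, time = 45
  J1 runs 1 units, time = 46
Finish times: [46, 32, 44, 45, 28]
Average turnaround = 195/5 = 39.0

39.0


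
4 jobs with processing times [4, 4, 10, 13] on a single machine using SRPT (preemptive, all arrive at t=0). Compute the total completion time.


Since all jobs arrive at t=0, SRPT equals SPT ordering.
SPT order: [4, 4, 10, 13]
Completion times:
  Job 1: p=4, C=4
  Job 2: p=4, C=8
  Job 3: p=10, C=18
  Job 4: p=13, C=31
Total completion time = 4 + 8 + 18 + 31 = 61

61


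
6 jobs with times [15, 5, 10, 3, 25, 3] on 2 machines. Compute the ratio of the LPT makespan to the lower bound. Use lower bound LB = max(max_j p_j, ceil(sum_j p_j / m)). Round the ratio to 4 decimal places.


LPT order: [25, 15, 10, 5, 3, 3]
Machine loads after assignment: [30, 31]
LPT makespan = 31
Lower bound = max(max_job, ceil(total/2)) = max(25, 31) = 31
Ratio = 31 / 31 = 1.0

1.0


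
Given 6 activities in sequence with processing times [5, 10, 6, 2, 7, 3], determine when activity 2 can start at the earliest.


Activity 2 starts after activities 1 through 1 complete.
Predecessor durations: [5]
ES = 5 = 5

5


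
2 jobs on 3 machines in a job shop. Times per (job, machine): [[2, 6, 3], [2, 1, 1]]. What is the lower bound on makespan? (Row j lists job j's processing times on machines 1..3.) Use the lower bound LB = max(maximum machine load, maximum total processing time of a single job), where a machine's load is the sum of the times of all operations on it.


Machine loads:
  Machine 1: 2 + 2 = 4
  Machine 2: 6 + 1 = 7
  Machine 3: 3 + 1 = 4
Max machine load = 7
Job totals:
  Job 1: 11
  Job 2: 4
Max job total = 11
Lower bound = max(7, 11) = 11

11


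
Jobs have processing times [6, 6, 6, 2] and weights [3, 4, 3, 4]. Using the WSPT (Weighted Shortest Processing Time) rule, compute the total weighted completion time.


Compute p/w ratios and sort ascending (WSPT): [(2, 4), (6, 4), (6, 3), (6, 3)]
Compute weighted completion times:
  Job (p=2,w=4): C=2, w*C=4*2=8
  Job (p=6,w=4): C=8, w*C=4*8=32
  Job (p=6,w=3): C=14, w*C=3*14=42
  Job (p=6,w=3): C=20, w*C=3*20=60
Total weighted completion time = 142

142


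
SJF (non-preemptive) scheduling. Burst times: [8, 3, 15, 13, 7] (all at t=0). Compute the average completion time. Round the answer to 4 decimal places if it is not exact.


SJF order (ascending): [3, 7, 8, 13, 15]
Completion times:
  Job 1: burst=3, C=3
  Job 2: burst=7, C=10
  Job 3: burst=8, C=18
  Job 4: burst=13, C=31
  Job 5: burst=15, C=46
Average completion = 108/5 = 21.6

21.6


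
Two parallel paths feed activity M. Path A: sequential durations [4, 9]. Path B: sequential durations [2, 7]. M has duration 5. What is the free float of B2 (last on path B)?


ES(B2) = sum of predecessors on chain B = 2
EF(B2) = ES + duration = 2 + 7 = 9
Successor of B2 is M. ES(M) = max(sum(A), sum(B)) = max(13, 9) = 13
Free float = ES(successor) - EF(current) = 13 - 9 = 4

4


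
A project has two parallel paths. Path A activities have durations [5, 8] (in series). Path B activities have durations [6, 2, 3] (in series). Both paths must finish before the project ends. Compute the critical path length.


Path A total = 5 + 8 = 13
Path B total = 6 + 2 + 3 = 11
Critical path = longest path = max(13, 11) = 13

13


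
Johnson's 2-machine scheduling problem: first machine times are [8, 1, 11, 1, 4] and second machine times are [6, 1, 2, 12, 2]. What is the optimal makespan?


Apply Johnson's rule:
  Group 1 (a <= b): [(2, 1, 1), (4, 1, 12)]
  Group 2 (a > b): [(1, 8, 6), (3, 11, 2), (5, 4, 2)]
Optimal job order: [2, 4, 1, 3, 5]
Schedule:
  Job 2: M1 done at 1, M2 done at 2
  Job 4: M1 done at 2, M2 done at 14
  Job 1: M1 done at 10, M2 done at 20
  Job 3: M1 done at 21, M2 done at 23
  Job 5: M1 done at 25, M2 done at 27
Makespan = 27

27


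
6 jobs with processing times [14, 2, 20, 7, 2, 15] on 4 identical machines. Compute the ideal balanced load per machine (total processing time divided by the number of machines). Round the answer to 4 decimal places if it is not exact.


Total processing time = 14 + 2 + 20 + 7 + 2 + 15 = 60
Number of machines = 4
Ideal balanced load = 60 / 4 = 15.0

15.0


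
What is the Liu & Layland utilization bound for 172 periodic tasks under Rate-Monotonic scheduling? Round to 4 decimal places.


Compute 2^(1/172) = 1.0040380565
Subtract 1: 1.0040380565 - 1 = 0.0040380565
Multiply by n: 172 * 0.0040380565 = 0.6945457180
Round to 4 dp: 0.6945

0.6945


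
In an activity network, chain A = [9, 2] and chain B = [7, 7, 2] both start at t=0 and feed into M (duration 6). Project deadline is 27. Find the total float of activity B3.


Forward pass: ES(B3) = sum of predecessors on chain B = 14
EF = ES + duration = 14 + 2 = 16
Backward pass: LF(M) = deadline = 27; LS(M) = 27 - 6 = 21
LF(B3) = LS(M) - sum(successors on chain B) = 21 - 0 = 21
LS = LF - duration = 21 - 2 = 19
Total float = LS - ES = 19 - 14 = 5

5


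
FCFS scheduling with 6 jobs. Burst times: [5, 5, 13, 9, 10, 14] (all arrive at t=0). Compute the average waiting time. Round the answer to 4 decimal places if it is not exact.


FCFS order (as given): [5, 5, 13, 9, 10, 14]
Waiting times:
  Job 1: wait = 0
  Job 2: wait = 5
  Job 3: wait = 10
  Job 4: wait = 23
  Job 5: wait = 32
  Job 6: wait = 42
Sum of waiting times = 112
Average waiting time = 112/6 = 18.6667

18.6667


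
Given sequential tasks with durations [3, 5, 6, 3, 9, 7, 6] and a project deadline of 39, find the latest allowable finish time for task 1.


LF(activity 1) = deadline - sum of successor durations
Successors: activities 2 through 7 with durations [5, 6, 3, 9, 7, 6]
Sum of successor durations = 36
LF = 39 - 36 = 3

3


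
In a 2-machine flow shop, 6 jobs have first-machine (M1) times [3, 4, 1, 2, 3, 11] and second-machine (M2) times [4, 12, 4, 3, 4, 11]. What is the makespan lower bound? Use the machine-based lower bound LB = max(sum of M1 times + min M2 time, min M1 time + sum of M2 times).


LB1 = sum(M1 times) + min(M2 times) = 24 + 3 = 27
LB2 = min(M1 times) + sum(M2 times) = 1 + 38 = 39
Lower bound = max(LB1, LB2) = max(27, 39) = 39

39


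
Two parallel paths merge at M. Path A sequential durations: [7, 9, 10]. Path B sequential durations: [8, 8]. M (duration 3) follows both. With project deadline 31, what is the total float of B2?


Forward pass: ES(B2) = sum of predecessors on chain B = 8
EF = ES + duration = 8 + 8 = 16
Backward pass: LF(M) = deadline = 31; LS(M) = 31 - 3 = 28
LF(B2) = LS(M) - sum(successors on chain B) = 28 - 0 = 28
LS = LF - duration = 28 - 8 = 20
Total float = LS - ES = 20 - 8 = 12

12


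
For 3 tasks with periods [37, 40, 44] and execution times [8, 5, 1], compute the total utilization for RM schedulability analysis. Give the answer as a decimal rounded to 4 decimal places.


Compute individual utilizations (exact fractions):
  Task 1: C/T = 8/37 (approx. 0.2162)
  Task 2: C/T = 5/40 = 1/8 (approx. 0.125)
  Task 3: C/T = 1/44 (approx. 0.0227)
Total utilization U = 8/37 + 1/8 + 1/44 = 1185/3256
Rounded to 4 decimal places: U = 0.3639
RM (Liu & Layland) bound for 3 tasks = 0.779763; compare with U = 1185/3256 (approx. 0.363943)
U <= bound, so schedulable by RM sufficient condition.

0.3639


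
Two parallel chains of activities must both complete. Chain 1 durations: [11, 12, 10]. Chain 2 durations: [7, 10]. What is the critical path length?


Path A total = 11 + 12 + 10 = 33
Path B total = 7 + 10 = 17
Critical path = longest path = max(33, 17) = 33

33


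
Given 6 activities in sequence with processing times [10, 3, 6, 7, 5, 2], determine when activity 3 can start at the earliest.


Activity 3 starts after activities 1 through 2 complete.
Predecessor durations: [10, 3]
ES = 10 + 3 = 13

13


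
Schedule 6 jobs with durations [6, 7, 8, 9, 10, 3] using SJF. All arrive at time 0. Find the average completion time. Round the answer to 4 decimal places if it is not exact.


SJF order (ascending): [3, 6, 7, 8, 9, 10]
Completion times:
  Job 1: burst=3, C=3
  Job 2: burst=6, C=9
  Job 3: burst=7, C=16
  Job 4: burst=8, C=24
  Job 5: burst=9, C=33
  Job 6: burst=10, C=43
Average completion = 128/6 = 21.3333

21.3333


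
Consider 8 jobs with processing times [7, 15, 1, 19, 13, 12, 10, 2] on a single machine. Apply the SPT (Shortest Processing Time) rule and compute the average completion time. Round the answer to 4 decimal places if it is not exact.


Sort jobs by processing time (SPT order): [1, 2, 7, 10, 12, 13, 15, 19]
Compute completion times sequentially:
  Job 1: processing = 1, completes at 1
  Job 2: processing = 2, completes at 3
  Job 3: processing = 7, completes at 10
  Job 4: processing = 10, completes at 20
  Job 5: processing = 12, completes at 32
  Job 6: processing = 13, completes at 45
  Job 7: processing = 15, completes at 60
  Job 8: processing = 19, completes at 79
Sum of completion times = 250
Average completion time = 250/8 = 31.25

31.25


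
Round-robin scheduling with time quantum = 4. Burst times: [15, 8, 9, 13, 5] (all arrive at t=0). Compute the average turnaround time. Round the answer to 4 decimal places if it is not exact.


Time quantum = 4
Execution trace:
  J1 runs 4 units, time = 4
  J2 runs 4 units, time = 8
  J3 runs 4 units, time = 12
  J4 runs 4 units, time = 16
  J5 runs 4 units, time = 20
  J1 runs 4 units, time = 24
  J2 runs 4 units, time = 28
  J3 runs 4 units, time = 32
  J4 runs 4 units, time = 36
  J5 runs 1 units, time = 37
  J1 runs 4 units, time = 41
  J3 runs 1 units, time = 42
  J4 runs 4 units, time = 46
  J1 runs 3 units, time = 49
  J4 runs 1 units, time = 50
Finish times: [49, 28, 42, 50, 37]
Average turnaround = 206/5 = 41.2

41.2


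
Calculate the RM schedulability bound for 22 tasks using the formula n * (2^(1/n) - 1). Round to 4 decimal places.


Compute 2^(1/22) = 1.0320082797
Subtract 1: 1.0320082797 - 1 = 0.0320082797
Multiply by n: 22 * 0.0320082797 = 0.7041821534
Round to 4 dp: 0.7042

0.7042


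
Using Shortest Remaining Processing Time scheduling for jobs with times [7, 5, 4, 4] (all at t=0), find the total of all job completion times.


Since all jobs arrive at t=0, SRPT equals SPT ordering.
SPT order: [4, 4, 5, 7]
Completion times:
  Job 1: p=4, C=4
  Job 2: p=4, C=8
  Job 3: p=5, C=13
  Job 4: p=7, C=20
Total completion time = 4 + 8 + 13 + 20 = 45

45


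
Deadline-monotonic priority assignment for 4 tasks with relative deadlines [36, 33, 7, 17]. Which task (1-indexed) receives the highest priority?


Sort tasks by relative deadline (ascending):
  Task 3: deadline = 7
  Task 4: deadline = 17
  Task 2: deadline = 33
  Task 1: deadline = 36
Priority order (highest first): [3, 4, 2, 1]
Highest priority task = 3

3


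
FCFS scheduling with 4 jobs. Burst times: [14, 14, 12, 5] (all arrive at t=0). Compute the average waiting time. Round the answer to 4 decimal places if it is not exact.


FCFS order (as given): [14, 14, 12, 5]
Waiting times:
  Job 1: wait = 0
  Job 2: wait = 14
  Job 3: wait = 28
  Job 4: wait = 40
Sum of waiting times = 82
Average waiting time = 82/4 = 20.5

20.5


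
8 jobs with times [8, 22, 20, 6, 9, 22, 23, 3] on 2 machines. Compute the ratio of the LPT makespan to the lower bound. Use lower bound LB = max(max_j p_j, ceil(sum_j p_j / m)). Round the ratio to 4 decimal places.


LPT order: [23, 22, 22, 20, 9, 8, 6, 3]
Machine loads after assignment: [58, 55]
LPT makespan = 58
Lower bound = max(max_job, ceil(total/2)) = max(23, 57) = 57
Ratio = 58 / 57 = 1.0175

1.0175


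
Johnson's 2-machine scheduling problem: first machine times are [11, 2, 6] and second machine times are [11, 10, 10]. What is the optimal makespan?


Apply Johnson's rule:
  Group 1 (a <= b): [(2, 2, 10), (3, 6, 10), (1, 11, 11)]
  Group 2 (a > b): []
Optimal job order: [2, 3, 1]
Schedule:
  Job 2: M1 done at 2, M2 done at 12
  Job 3: M1 done at 8, M2 done at 22
  Job 1: M1 done at 19, M2 done at 33
Makespan = 33

33


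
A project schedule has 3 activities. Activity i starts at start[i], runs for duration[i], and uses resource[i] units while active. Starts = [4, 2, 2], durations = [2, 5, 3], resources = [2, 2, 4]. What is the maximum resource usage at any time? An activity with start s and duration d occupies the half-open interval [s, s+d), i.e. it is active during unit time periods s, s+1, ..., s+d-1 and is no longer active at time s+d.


Each activity i is active on [start_i, start_i + duration_i).
Compute total resource usage per time slot:
  t=0: active resources = [], total = 0
  t=1: active resources = [], total = 0
  t=2: active resources = [2, 4], total = 6
  t=3: active resources = [2, 4], total = 6
  t=4: active resources = [2, 2, 4], total = 8
  t=5: active resources = [2, 2], total = 4
  t=6: active resources = [2], total = 2
Peak resource demand = 8

8


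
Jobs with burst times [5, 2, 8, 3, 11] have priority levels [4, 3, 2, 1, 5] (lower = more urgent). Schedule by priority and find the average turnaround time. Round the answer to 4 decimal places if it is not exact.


Sort by priority (ascending = highest first):
Order: [(1, 3), (2, 8), (3, 2), (4, 5), (5, 11)]
Completion times:
  Priority 1, burst=3, C=3
  Priority 2, burst=8, C=11
  Priority 3, burst=2, C=13
  Priority 4, burst=5, C=18
  Priority 5, burst=11, C=29
Average turnaround = 74/5 = 14.8

14.8


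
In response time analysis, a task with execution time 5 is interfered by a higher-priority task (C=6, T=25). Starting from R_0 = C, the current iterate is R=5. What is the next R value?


R_next = C + ceil(R_prev / T_hp) * C_hp
ceil(5 / 25) = ceil(0.2) = 1
Interference = 1 * 6 = 6
R_next = 5 + 6 = 11

11


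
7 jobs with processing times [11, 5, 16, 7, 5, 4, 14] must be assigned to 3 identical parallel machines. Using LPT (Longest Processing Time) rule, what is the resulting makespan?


Sort jobs in decreasing order (LPT): [16, 14, 11, 7, 5, 5, 4]
Assign each job to the least loaded machine:
  Machine 1: jobs [16, 5], load = 21
  Machine 2: jobs [14, 5], load = 19
  Machine 3: jobs [11, 7, 4], load = 22
Makespan = max load = 22

22


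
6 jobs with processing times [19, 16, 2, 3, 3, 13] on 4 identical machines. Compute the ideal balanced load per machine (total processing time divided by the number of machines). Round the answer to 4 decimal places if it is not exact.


Total processing time = 19 + 16 + 2 + 3 + 3 + 13 = 56
Number of machines = 4
Ideal balanced load = 56 / 4 = 14.0

14.0


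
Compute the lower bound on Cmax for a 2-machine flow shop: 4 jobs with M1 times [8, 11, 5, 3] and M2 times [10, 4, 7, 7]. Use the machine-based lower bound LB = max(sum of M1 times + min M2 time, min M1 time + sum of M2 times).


LB1 = sum(M1 times) + min(M2 times) = 27 + 4 = 31
LB2 = min(M1 times) + sum(M2 times) = 3 + 28 = 31
Lower bound = max(LB1, LB2) = max(31, 31) = 31

31


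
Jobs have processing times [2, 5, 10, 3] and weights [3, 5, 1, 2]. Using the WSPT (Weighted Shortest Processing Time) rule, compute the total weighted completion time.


Compute p/w ratios and sort ascending (WSPT): [(2, 3), (5, 5), (3, 2), (10, 1)]
Compute weighted completion times:
  Job (p=2,w=3): C=2, w*C=3*2=6
  Job (p=5,w=5): C=7, w*C=5*7=35
  Job (p=3,w=2): C=10, w*C=2*10=20
  Job (p=10,w=1): C=20, w*C=1*20=20
Total weighted completion time = 81

81


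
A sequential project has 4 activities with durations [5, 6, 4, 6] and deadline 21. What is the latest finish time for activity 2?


LF(activity 2) = deadline - sum of successor durations
Successors: activities 3 through 4 with durations [4, 6]
Sum of successor durations = 10
LF = 21 - 10 = 11

11


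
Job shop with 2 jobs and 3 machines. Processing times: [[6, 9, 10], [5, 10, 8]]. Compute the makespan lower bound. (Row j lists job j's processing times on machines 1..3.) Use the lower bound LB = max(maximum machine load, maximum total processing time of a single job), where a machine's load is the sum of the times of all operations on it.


Machine loads:
  Machine 1: 6 + 5 = 11
  Machine 2: 9 + 10 = 19
  Machine 3: 10 + 8 = 18
Max machine load = 19
Job totals:
  Job 1: 25
  Job 2: 23
Max job total = 25
Lower bound = max(19, 25) = 25

25


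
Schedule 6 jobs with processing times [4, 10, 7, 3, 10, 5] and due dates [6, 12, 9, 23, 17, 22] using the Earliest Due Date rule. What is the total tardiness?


Sort by due date (EDD order): [(4, 6), (7, 9), (10, 12), (10, 17), (5, 22), (3, 23)]
Compute completion times and tardiness:
  Job 1: p=4, d=6, C=4, tardiness=max(0,4-6)=0
  Job 2: p=7, d=9, C=11, tardiness=max(0,11-9)=2
  Job 3: p=10, d=12, C=21, tardiness=max(0,21-12)=9
  Job 4: p=10, d=17, C=31, tardiness=max(0,31-17)=14
  Job 5: p=5, d=22, C=36, tardiness=max(0,36-22)=14
  Job 6: p=3, d=23, C=39, tardiness=max(0,39-23)=16
Total tardiness = 55

55


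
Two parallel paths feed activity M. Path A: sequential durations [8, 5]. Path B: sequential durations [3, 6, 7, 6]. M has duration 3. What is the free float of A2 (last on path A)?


ES(A2) = sum of predecessors on chain A = 8
EF(A2) = ES + duration = 8 + 5 = 13
Successor of A2 is M. ES(M) = max(sum(A), sum(B)) = max(13, 22) = 22
Free float = ES(successor) - EF(current) = 22 - 13 = 9

9


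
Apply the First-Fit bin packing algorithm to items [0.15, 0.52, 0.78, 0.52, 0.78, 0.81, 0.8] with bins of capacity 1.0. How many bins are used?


Place items sequentially using First-Fit:
  Item 0.15 -> new Bin 1
  Item 0.52 -> Bin 1 (now 0.67)
  Item 0.78 -> new Bin 2
  Item 0.52 -> new Bin 3
  Item 0.78 -> new Bin 4
  Item 0.81 -> new Bin 5
  Item 0.8 -> new Bin 6
Total bins used = 6

6


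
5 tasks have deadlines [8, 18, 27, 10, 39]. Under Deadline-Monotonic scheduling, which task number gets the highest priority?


Sort tasks by relative deadline (ascending):
  Task 1: deadline = 8
  Task 4: deadline = 10
  Task 2: deadline = 18
  Task 3: deadline = 27
  Task 5: deadline = 39
Priority order (highest first): [1, 4, 2, 3, 5]
Highest priority task = 1

1


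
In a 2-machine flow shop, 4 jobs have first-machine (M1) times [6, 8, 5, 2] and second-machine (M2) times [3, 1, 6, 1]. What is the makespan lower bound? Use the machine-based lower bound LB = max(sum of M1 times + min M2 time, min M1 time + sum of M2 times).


LB1 = sum(M1 times) + min(M2 times) = 21 + 1 = 22
LB2 = min(M1 times) + sum(M2 times) = 2 + 11 = 13
Lower bound = max(LB1, LB2) = max(22, 13) = 22

22


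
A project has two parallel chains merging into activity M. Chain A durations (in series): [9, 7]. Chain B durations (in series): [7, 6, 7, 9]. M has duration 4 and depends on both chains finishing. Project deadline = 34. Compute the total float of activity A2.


Forward pass: ES(A2) = sum of predecessors on chain A = 9
EF = ES + duration = 9 + 7 = 16
Backward pass: LF(M) = deadline = 34; LS(M) = 34 - 4 = 30
LF(A2) = LS(M) - sum(successors on chain A) = 30 - 0 = 30
LS = LF - duration = 30 - 7 = 23
Total float = LS - ES = 23 - 9 = 14

14


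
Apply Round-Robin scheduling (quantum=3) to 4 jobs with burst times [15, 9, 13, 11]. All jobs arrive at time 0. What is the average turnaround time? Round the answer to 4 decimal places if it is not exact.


Time quantum = 3
Execution trace:
  J1 runs 3 units, time = 3
  J2 runs 3 units, time = 6
  J3 runs 3 units, time = 9
  J4 runs 3 units, time = 12
  J1 runs 3 units, time = 15
  J2 runs 3 units, time = 18
  J3 runs 3 units, time = 21
  J4 runs 3 units, time = 24
  J1 runs 3 units, time = 27
  J2 runs 3 units, time = 30
  J3 runs 3 units, time = 33
  J4 runs 3 units, time = 36
  J1 runs 3 units, time = 39
  J3 runs 3 units, time = 42
  J4 runs 2 units, time = 44
  J1 runs 3 units, time = 47
  J3 runs 1 units, time = 48
Finish times: [47, 30, 48, 44]
Average turnaround = 169/4 = 42.25

42.25


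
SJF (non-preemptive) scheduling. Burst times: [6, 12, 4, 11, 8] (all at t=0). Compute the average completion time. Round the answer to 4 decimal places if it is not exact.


SJF order (ascending): [4, 6, 8, 11, 12]
Completion times:
  Job 1: burst=4, C=4
  Job 2: burst=6, C=10
  Job 3: burst=8, C=18
  Job 4: burst=11, C=29
  Job 5: burst=12, C=41
Average completion = 102/5 = 20.4

20.4


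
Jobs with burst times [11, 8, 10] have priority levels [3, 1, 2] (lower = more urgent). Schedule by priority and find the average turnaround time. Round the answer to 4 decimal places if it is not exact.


Sort by priority (ascending = highest first):
Order: [(1, 8), (2, 10), (3, 11)]
Completion times:
  Priority 1, burst=8, C=8
  Priority 2, burst=10, C=18
  Priority 3, burst=11, C=29
Average turnaround = 55/3 = 18.3333

18.3333


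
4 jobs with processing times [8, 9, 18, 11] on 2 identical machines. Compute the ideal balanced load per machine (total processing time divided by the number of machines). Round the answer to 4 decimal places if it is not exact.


Total processing time = 8 + 9 + 18 + 11 = 46
Number of machines = 2
Ideal balanced load = 46 / 2 = 23.0

23.0


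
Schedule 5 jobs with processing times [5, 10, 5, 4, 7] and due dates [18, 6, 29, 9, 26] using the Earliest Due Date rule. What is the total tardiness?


Sort by due date (EDD order): [(10, 6), (4, 9), (5, 18), (7, 26), (5, 29)]
Compute completion times and tardiness:
  Job 1: p=10, d=6, C=10, tardiness=max(0,10-6)=4
  Job 2: p=4, d=9, C=14, tardiness=max(0,14-9)=5
  Job 3: p=5, d=18, C=19, tardiness=max(0,19-18)=1
  Job 4: p=7, d=26, C=26, tardiness=max(0,26-26)=0
  Job 5: p=5, d=29, C=31, tardiness=max(0,31-29)=2
Total tardiness = 12

12


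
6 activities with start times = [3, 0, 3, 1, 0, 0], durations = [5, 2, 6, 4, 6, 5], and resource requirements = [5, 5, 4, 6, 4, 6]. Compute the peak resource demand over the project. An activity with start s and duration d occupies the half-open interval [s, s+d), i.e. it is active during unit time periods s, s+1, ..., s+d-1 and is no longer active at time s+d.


Each activity i is active on [start_i, start_i + duration_i).
Compute total resource usage per time slot:
  t=0: active resources = [5, 4, 6], total = 15
  t=1: active resources = [5, 6, 4, 6], total = 21
  t=2: active resources = [6, 4, 6], total = 16
  t=3: active resources = [5, 4, 6, 4, 6], total = 25
  t=4: active resources = [5, 4, 6, 4, 6], total = 25
  t=5: active resources = [5, 4, 4], total = 13
  t=6: active resources = [5, 4], total = 9
  t=7: active resources = [5, 4], total = 9
  t=8: active resources = [4], total = 4
Peak resource demand = 25

25


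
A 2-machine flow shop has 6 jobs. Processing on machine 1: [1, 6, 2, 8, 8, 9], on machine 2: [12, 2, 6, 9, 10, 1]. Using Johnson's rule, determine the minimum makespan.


Apply Johnson's rule:
  Group 1 (a <= b): [(1, 1, 12), (3, 2, 6), (4, 8, 9), (5, 8, 10)]
  Group 2 (a > b): [(2, 6, 2), (6, 9, 1)]
Optimal job order: [1, 3, 4, 5, 2, 6]
Schedule:
  Job 1: M1 done at 1, M2 done at 13
  Job 3: M1 done at 3, M2 done at 19
  Job 4: M1 done at 11, M2 done at 28
  Job 5: M1 done at 19, M2 done at 38
  Job 2: M1 done at 25, M2 done at 40
  Job 6: M1 done at 34, M2 done at 41
Makespan = 41

41


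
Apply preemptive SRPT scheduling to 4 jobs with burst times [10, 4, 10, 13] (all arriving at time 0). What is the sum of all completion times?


Since all jobs arrive at t=0, SRPT equals SPT ordering.
SPT order: [4, 10, 10, 13]
Completion times:
  Job 1: p=4, C=4
  Job 2: p=10, C=14
  Job 3: p=10, C=24
  Job 4: p=13, C=37
Total completion time = 4 + 14 + 24 + 37 = 79

79


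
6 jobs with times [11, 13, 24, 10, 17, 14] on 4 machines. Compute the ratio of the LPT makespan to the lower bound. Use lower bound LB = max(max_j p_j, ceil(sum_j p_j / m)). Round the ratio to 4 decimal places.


LPT order: [24, 17, 14, 13, 11, 10]
Machine loads after assignment: [24, 17, 24, 24]
LPT makespan = 24
Lower bound = max(max_job, ceil(total/4)) = max(24, 23) = 24
Ratio = 24 / 24 = 1.0

1.0


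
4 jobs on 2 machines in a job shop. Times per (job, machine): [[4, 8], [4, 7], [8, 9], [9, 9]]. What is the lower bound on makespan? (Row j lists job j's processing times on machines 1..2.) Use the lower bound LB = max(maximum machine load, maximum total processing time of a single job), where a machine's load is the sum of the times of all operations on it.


Machine loads:
  Machine 1: 4 + 4 + 8 + 9 = 25
  Machine 2: 8 + 7 + 9 + 9 = 33
Max machine load = 33
Job totals:
  Job 1: 12
  Job 2: 11
  Job 3: 17
  Job 4: 18
Max job total = 18
Lower bound = max(33, 18) = 33

33


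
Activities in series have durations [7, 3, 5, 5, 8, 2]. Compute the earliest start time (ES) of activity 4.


Activity 4 starts after activities 1 through 3 complete.
Predecessor durations: [7, 3, 5]
ES = 7 + 3 + 5 = 15

15


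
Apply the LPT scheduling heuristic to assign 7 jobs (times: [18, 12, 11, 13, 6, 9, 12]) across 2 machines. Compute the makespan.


Sort jobs in decreasing order (LPT): [18, 13, 12, 12, 11, 9, 6]
Assign each job to the least loaded machine:
  Machine 1: jobs [18, 12, 9], load = 39
  Machine 2: jobs [13, 12, 11, 6], load = 42
Makespan = max load = 42

42


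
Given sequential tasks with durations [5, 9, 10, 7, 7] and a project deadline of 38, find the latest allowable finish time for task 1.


LF(activity 1) = deadline - sum of successor durations
Successors: activities 2 through 5 with durations [9, 10, 7, 7]
Sum of successor durations = 33
LF = 38 - 33 = 5

5


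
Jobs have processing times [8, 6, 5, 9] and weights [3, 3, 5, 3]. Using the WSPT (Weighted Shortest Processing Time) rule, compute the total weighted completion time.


Compute p/w ratios and sort ascending (WSPT): [(5, 5), (6, 3), (8, 3), (9, 3)]
Compute weighted completion times:
  Job (p=5,w=5): C=5, w*C=5*5=25
  Job (p=6,w=3): C=11, w*C=3*11=33
  Job (p=8,w=3): C=19, w*C=3*19=57
  Job (p=9,w=3): C=28, w*C=3*28=84
Total weighted completion time = 199

199


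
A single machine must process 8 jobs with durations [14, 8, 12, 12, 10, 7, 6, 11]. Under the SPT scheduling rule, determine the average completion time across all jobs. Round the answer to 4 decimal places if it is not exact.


Sort jobs by processing time (SPT order): [6, 7, 8, 10, 11, 12, 12, 14]
Compute completion times sequentially:
  Job 1: processing = 6, completes at 6
  Job 2: processing = 7, completes at 13
  Job 3: processing = 8, completes at 21
  Job 4: processing = 10, completes at 31
  Job 5: processing = 11, completes at 42
  Job 6: processing = 12, completes at 54
  Job 7: processing = 12, completes at 66
  Job 8: processing = 14, completes at 80
Sum of completion times = 313
Average completion time = 313/8 = 39.125

39.125


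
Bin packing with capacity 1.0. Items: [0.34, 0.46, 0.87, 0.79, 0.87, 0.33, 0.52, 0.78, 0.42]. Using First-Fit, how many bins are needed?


Place items sequentially using First-Fit:
  Item 0.34 -> new Bin 1
  Item 0.46 -> Bin 1 (now 0.8)
  Item 0.87 -> new Bin 2
  Item 0.79 -> new Bin 3
  Item 0.87 -> new Bin 4
  Item 0.33 -> new Bin 5
  Item 0.52 -> Bin 5 (now 0.85)
  Item 0.78 -> new Bin 6
  Item 0.42 -> new Bin 7
Total bins used = 7

7


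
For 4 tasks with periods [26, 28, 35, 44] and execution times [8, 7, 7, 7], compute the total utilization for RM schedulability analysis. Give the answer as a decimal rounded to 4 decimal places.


Compute individual utilizations (exact fractions):
  Task 1: C/T = 8/26 = 4/13 (approx. 0.3077)
  Task 2: C/T = 7/28 = 1/4 (approx. 0.25)
  Task 3: C/T = 7/35 = 1/5 (approx. 0.2)
  Task 4: C/T = 7/44 (approx. 0.1591)
Total utilization U = 4/13 + 1/4 + 1/5 + 7/44 = 1311/1430
Rounded to 4 decimal places: U = 0.9168
RM (Liu & Layland) bound for 4 tasks = 0.756828; compare with U = 1311/1430 (approx. 0.916783)
bound < U <= 1, so the RM sufficient condition is not met (inconclusive; an exact test such as response-time analysis is needed).

0.9168


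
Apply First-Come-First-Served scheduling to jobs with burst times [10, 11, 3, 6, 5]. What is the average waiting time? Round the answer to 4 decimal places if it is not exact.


FCFS order (as given): [10, 11, 3, 6, 5]
Waiting times:
  Job 1: wait = 0
  Job 2: wait = 10
  Job 3: wait = 21
  Job 4: wait = 24
  Job 5: wait = 30
Sum of waiting times = 85
Average waiting time = 85/5 = 17.0

17.0


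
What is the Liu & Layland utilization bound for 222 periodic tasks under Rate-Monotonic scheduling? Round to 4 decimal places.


Compute 2^(1/222) = 1.0031271640
Subtract 1: 1.0031271640 - 1 = 0.0031271640
Multiply by n: 222 * 0.0031271640 = 0.6942304080
Round to 4 dp: 0.6942

0.6942


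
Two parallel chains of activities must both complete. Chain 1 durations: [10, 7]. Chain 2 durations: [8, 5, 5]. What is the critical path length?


Path A total = 10 + 7 = 17
Path B total = 8 + 5 + 5 = 18
Critical path = longest path = max(17, 18) = 18

18


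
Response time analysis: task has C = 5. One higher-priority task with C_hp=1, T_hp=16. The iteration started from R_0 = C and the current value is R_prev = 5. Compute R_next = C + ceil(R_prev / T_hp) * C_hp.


R_next = C + ceil(R_prev / T_hp) * C_hp
ceil(5 / 16) = ceil(0.3125) = 1
Interference = 1 * 1 = 1
R_next = 5 + 1 = 6

6


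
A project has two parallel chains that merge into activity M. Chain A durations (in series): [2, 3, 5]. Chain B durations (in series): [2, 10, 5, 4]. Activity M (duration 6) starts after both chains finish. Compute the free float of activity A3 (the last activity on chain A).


ES(A3) = sum of predecessors on chain A = 5
EF(A3) = ES + duration = 5 + 5 = 10
Successor of A3 is M. ES(M) = max(sum(A), sum(B)) = max(10, 21) = 21
Free float = ES(successor) - EF(current) = 21 - 10 = 11

11


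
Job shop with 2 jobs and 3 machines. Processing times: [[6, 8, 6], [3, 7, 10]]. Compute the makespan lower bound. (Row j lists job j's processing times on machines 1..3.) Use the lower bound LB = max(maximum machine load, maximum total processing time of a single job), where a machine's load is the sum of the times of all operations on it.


Machine loads:
  Machine 1: 6 + 3 = 9
  Machine 2: 8 + 7 = 15
  Machine 3: 6 + 10 = 16
Max machine load = 16
Job totals:
  Job 1: 20
  Job 2: 20
Max job total = 20
Lower bound = max(16, 20) = 20

20


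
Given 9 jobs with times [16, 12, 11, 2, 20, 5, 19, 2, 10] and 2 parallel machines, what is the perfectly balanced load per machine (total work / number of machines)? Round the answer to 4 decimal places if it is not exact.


Total processing time = 16 + 12 + 11 + 2 + 20 + 5 + 19 + 2 + 10 = 97
Number of machines = 2
Ideal balanced load = 97 / 2 = 48.5

48.5


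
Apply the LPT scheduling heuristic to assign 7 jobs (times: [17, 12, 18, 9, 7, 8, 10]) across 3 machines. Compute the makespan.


Sort jobs in decreasing order (LPT): [18, 17, 12, 10, 9, 8, 7]
Assign each job to the least loaded machine:
  Machine 1: jobs [18, 8], load = 26
  Machine 2: jobs [17, 9], load = 26
  Machine 3: jobs [12, 10, 7], load = 29
Makespan = max load = 29

29


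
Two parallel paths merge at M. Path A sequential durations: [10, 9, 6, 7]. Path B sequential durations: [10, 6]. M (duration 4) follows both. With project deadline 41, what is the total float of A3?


Forward pass: ES(A3) = sum of predecessors on chain A = 19
EF = ES + duration = 19 + 6 = 25
Backward pass: LF(M) = deadline = 41; LS(M) = 41 - 4 = 37
LF(A3) = LS(M) - sum(successors on chain A) = 37 - 7 = 30
LS = LF - duration = 30 - 6 = 24
Total float = LS - ES = 24 - 19 = 5

5


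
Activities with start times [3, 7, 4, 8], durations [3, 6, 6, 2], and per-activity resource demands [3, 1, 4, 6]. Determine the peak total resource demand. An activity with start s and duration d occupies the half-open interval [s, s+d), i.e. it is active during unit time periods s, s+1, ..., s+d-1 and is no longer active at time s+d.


Each activity i is active on [start_i, start_i + duration_i).
Compute total resource usage per time slot:
  t=0: active resources = [], total = 0
  t=1: active resources = [], total = 0
  t=2: active resources = [], total = 0
  t=3: active resources = [3], total = 3
  t=4: active resources = [3, 4], total = 7
  t=5: active resources = [3, 4], total = 7
  t=6: active resources = [4], total = 4
  t=7: active resources = [1, 4], total = 5
  t=8: active resources = [1, 4, 6], total = 11
  t=9: active resources = [1, 4, 6], total = 11
  t=10: active resources = [1], total = 1
  t=11: active resources = [1], total = 1
  t=12: active resources = [1], total = 1
Peak resource demand = 11

11


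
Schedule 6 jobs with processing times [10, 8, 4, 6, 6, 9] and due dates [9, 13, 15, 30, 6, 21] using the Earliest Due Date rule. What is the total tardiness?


Sort by due date (EDD order): [(6, 6), (10, 9), (8, 13), (4, 15), (9, 21), (6, 30)]
Compute completion times and tardiness:
  Job 1: p=6, d=6, C=6, tardiness=max(0,6-6)=0
  Job 2: p=10, d=9, C=16, tardiness=max(0,16-9)=7
  Job 3: p=8, d=13, C=24, tardiness=max(0,24-13)=11
  Job 4: p=4, d=15, C=28, tardiness=max(0,28-15)=13
  Job 5: p=9, d=21, C=37, tardiness=max(0,37-21)=16
  Job 6: p=6, d=30, C=43, tardiness=max(0,43-30)=13
Total tardiness = 60

60


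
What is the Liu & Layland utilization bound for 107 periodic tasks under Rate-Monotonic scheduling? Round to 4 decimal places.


Compute 2^(1/107) = 1.0064990387
Subtract 1: 1.0064990387 - 1 = 0.0064990387
Multiply by n: 107 * 0.0064990387 = 0.6953971409
Round to 4 dp: 0.6954

0.6954


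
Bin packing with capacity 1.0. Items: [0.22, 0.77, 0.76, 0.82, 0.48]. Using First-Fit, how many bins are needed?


Place items sequentially using First-Fit:
  Item 0.22 -> new Bin 1
  Item 0.77 -> Bin 1 (now 0.99)
  Item 0.76 -> new Bin 2
  Item 0.82 -> new Bin 3
  Item 0.48 -> new Bin 4
Total bins used = 4

4


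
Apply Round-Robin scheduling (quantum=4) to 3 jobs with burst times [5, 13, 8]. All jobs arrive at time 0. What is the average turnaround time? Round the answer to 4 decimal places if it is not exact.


Time quantum = 4
Execution trace:
  J1 runs 4 units, time = 4
  J2 runs 4 units, time = 8
  J3 runs 4 units, time = 12
  J1 runs 1 units, time = 13
  J2 runs 4 units, time = 17
  J3 runs 4 units, time = 21
  J2 runs 4 units, time = 25
  J2 runs 1 units, time = 26
Finish times: [13, 26, 21]
Average turnaround = 60/3 = 20.0

20.0


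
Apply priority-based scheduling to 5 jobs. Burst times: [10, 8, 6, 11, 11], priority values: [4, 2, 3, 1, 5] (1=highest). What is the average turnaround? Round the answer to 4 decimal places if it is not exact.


Sort by priority (ascending = highest first):
Order: [(1, 11), (2, 8), (3, 6), (4, 10), (5, 11)]
Completion times:
  Priority 1, burst=11, C=11
  Priority 2, burst=8, C=19
  Priority 3, burst=6, C=25
  Priority 4, burst=10, C=35
  Priority 5, burst=11, C=46
Average turnaround = 136/5 = 27.2

27.2


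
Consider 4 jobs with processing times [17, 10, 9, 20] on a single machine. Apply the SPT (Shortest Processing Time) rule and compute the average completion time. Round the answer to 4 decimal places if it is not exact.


Sort jobs by processing time (SPT order): [9, 10, 17, 20]
Compute completion times sequentially:
  Job 1: processing = 9, completes at 9
  Job 2: processing = 10, completes at 19
  Job 3: processing = 17, completes at 36
  Job 4: processing = 20, completes at 56
Sum of completion times = 120
Average completion time = 120/4 = 30.0

30.0


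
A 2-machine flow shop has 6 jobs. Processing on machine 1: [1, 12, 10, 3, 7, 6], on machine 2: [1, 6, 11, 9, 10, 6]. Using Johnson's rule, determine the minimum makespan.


Apply Johnson's rule:
  Group 1 (a <= b): [(1, 1, 1), (4, 3, 9), (6, 6, 6), (5, 7, 10), (3, 10, 11)]
  Group 2 (a > b): [(2, 12, 6)]
Optimal job order: [1, 4, 6, 5, 3, 2]
Schedule:
  Job 1: M1 done at 1, M2 done at 2
  Job 4: M1 done at 4, M2 done at 13
  Job 6: M1 done at 10, M2 done at 19
  Job 5: M1 done at 17, M2 done at 29
  Job 3: M1 done at 27, M2 done at 40
  Job 2: M1 done at 39, M2 done at 46
Makespan = 46

46


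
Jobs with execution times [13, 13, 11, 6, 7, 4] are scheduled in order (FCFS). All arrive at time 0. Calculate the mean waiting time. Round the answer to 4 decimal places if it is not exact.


FCFS order (as given): [13, 13, 11, 6, 7, 4]
Waiting times:
  Job 1: wait = 0
  Job 2: wait = 13
  Job 3: wait = 26
  Job 4: wait = 37
  Job 5: wait = 43
  Job 6: wait = 50
Sum of waiting times = 169
Average waiting time = 169/6 = 28.1667

28.1667


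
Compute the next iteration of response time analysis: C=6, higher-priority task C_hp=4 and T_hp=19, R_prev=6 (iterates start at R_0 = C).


R_next = C + ceil(R_prev / T_hp) * C_hp
ceil(6 / 19) = ceil(0.3158) = 1
Interference = 1 * 4 = 4
R_next = 6 + 4 = 10

10


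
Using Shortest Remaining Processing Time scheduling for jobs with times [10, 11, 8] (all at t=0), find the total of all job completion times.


Since all jobs arrive at t=0, SRPT equals SPT ordering.
SPT order: [8, 10, 11]
Completion times:
  Job 1: p=8, C=8
  Job 2: p=10, C=18
  Job 3: p=11, C=29
Total completion time = 8 + 18 + 29 = 55

55


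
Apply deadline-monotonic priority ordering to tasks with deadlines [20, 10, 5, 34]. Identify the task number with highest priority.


Sort tasks by relative deadline (ascending):
  Task 3: deadline = 5
  Task 2: deadline = 10
  Task 1: deadline = 20
  Task 4: deadline = 34
Priority order (highest first): [3, 2, 1, 4]
Highest priority task = 3

3


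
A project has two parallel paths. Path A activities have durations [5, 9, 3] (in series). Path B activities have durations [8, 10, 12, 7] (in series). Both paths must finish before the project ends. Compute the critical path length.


Path A total = 5 + 9 + 3 = 17
Path B total = 8 + 10 + 12 + 7 = 37
Critical path = longest path = max(17, 37) = 37

37


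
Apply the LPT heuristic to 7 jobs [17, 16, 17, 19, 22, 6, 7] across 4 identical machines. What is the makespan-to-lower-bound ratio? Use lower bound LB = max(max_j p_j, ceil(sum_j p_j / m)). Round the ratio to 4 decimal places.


LPT order: [22, 19, 17, 17, 16, 7, 6]
Machine loads after assignment: [22, 25, 33, 24]
LPT makespan = 33
Lower bound = max(max_job, ceil(total/4)) = max(22, 26) = 26
Ratio = 33 / 26 = 1.2692

1.2692


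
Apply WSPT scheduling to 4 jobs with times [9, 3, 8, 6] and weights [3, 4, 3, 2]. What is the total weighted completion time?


Compute p/w ratios and sort ascending (WSPT): [(3, 4), (8, 3), (9, 3), (6, 2)]
Compute weighted completion times:
  Job (p=3,w=4): C=3, w*C=4*3=12
  Job (p=8,w=3): C=11, w*C=3*11=33
  Job (p=9,w=3): C=20, w*C=3*20=60
  Job (p=6,w=2): C=26, w*C=2*26=52
Total weighted completion time = 157

157
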